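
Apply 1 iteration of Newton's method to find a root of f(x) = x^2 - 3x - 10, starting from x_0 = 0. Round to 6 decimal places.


Newton's method: x_(n+1) = x_n - f(x_n)/f'(x_n)
f(x) = x^2 - 3x - 10
f'(x) = 2x - 3

Iteration 1:
  f(0.000000) = -10.000000
  f'(0.000000) = -3.000000
  x_1 = 0.000000 - (-10.000000)/(-3.000000) = -3.333333

x_1 = -3.333333


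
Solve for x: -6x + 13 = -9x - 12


Starting with: -6x + 13 = -9x - 12
Move all x terms to left: (-6 + 9)x = -12 - 13
Simplify: 3x = -25
Divide both sides by 3: x = -25/3

x = -25/3


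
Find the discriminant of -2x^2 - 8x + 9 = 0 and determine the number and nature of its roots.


For ax^2 + bx + c = 0, discriminant D = b^2 - 4ac
Here a = -2, b = -8, c = 9
D = (-8)^2 - 4(-2)(9) = 64 + 72 = 136

D = 136 > 0 but not a perfect square
The equation has 2 distinct real irrational roots.

Discriminant = 136, 2 distinct real irrational roots


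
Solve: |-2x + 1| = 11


An absolute value equation |expr| = 11 gives two cases:
Case 1: -2x + 1 = 11
  -2x = 10, so x = -5
Case 2: -2x + 1 = -11
  -2x = -12, so x = 6

x = -5, x = 6


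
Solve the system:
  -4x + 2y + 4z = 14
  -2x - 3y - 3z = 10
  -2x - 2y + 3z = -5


Using Cramer's rule. Expand each determinant along the first row.
D  = (-4)*[(-3)*3 - (-3)*(-2)] - 2*[(-2)*3 - (-3)*(-2)] + 4*[(-2)*(-2) - (-3)*(-2)]
  = (-4)*(-15) - 2*(-12) + 4*(-2) = 76
Dx = 14*[(-3)*3 - (-3)*(-2)] - 2*[10*3 - (-3)*(-5)] + 4*[10*(-2) - (-3)*(-5)]
  = 14*(-15) - 2*(15) + 4*(-35) = -380
Dy = (-4)*[10*3 - (-3)*(-5)] - 14*[(-2)*3 - (-3)*(-2)] + 4*[(-2)*(-5) - 10*(-2)]
  = (-4)*(15) - 14*(-12) + 4*(30) = 228
Dz = (-4)*[(-3)*(-5) - 10*(-2)] - 2*[(-2)*(-5) - 10*(-2)] + 14*[(-2)*(-2) - (-3)*(-2)]
  = (-4)*(35) - 2*(30) + 14*(-2) = -228
x = Dx/D = -380/76 = -5, y = Dy/D = 228/76 = 3, z = Dz/D = -228/76 = -3
Check eq1: (-4)(-5) + (2)(3) + (4)(-3) = 14 = 14 ✓
Check eq2: (-2)(-5) + (-3)(3) + (-3)(-3) = 10 = 10 ✓
Check eq3: (-2)(-5) + (-2)(3) + (3)(-3) = -5 = -5 ✓

x = -5, y = 3, z = -3


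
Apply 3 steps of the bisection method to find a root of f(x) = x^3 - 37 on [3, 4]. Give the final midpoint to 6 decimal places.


f(x) = x^3 - 37
f(3) = -10 < 0
f(4) = 27 > 0

Step 1: midpoint = (3.000000 + 4.000000)/2 = 3.500000
  f(3.500000) = 5.875000
  f(mid) > 0, so root is in [3.000000, 3.500000]

Step 2: midpoint = (3.000000 + 3.500000)/2 = 3.250000
  f(3.250000) = -2.671875
  f(mid) < 0, so root is in [3.250000, 3.500000]

Step 3: midpoint = (3.250000 + 3.500000)/2 = 3.375000
  f(3.375000) = 1.443359
  f(mid) > 0, so root is in [3.250000, 3.375000]

midpoint = 3.375000


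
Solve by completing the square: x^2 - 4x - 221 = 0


Start: x^2 - 4x - 221 = 0
Move constant: x^2 - 4x = 221
Half of -4 is -2, squared is 4
Add 4 to both sides: x^2 - 4x + 4 = 225
(x - 2)^2 = 225
x - 2 = ±15
x = 2 + 15 = 17 or x = 2 - 15 = -13

x = -13, x = 17


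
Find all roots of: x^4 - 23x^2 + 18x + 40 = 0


Let p(x) = x^4 - 23x^2 + 18x + 40. By the rational root theorem (leading coefficient 1), any rational root is an integer divisor of 40: try ±1, ±2, ... in turn.
Test x = 1: value = 36 ≠ 0.
Test x = -1: value = 0 ✓, so (x + 1) is a factor.
Synthetic division by (x + 1): bring down 1; 1(-1) + 0 = -1; (-1)(-1) - 23 = -22; (-22)(-1) + 18 = 40; 40(-1) + 40 = 0 → quotient x^3 - x^2 - 22x + 40, remainder 0.
Continue with the quotient x^3 - x^2 - 22x + 40 (candidates must divide 40; re-test x = -1 first in case it repeats).
Test x = -1: value = 60 ≠ 0.
Test x = 2: value = 0 ✓, so (x - 2) is a factor.
Synthetic division by (x - 2): bring down 1; 1(2) - 1 = 1; 1(2) - 22 = -20; (-20)(2) + 40 = 0 → quotient x^2 + x - 20, remainder 0.
Solve the quadratic x^2 + x - 20 = 0: discriminant = 1^2 - 4(1)(-20) = 1 + 80 = 81.
sqrt(81) = 9, so x = (-1 ± 9)/2: x = 4 or x = -5.
Collecting all roots found:

x = -5, x = -1, x = 2, x = 4


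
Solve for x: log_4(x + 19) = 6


Convert to exponential form: x + 19 = 4^6 = 4096
x = 4096 - 19 = 4077
Check: log_4(4077 + 19) = log_4(4096) = log_4(4096) = 6 ✓

x = 4077


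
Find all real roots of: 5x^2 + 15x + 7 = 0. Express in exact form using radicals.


Using the quadratic formula: x = (-b ± sqrt(b^2 - 4ac)) / (2a)
Here a = 5, b = 15, c = 7
Discriminant = b^2 - 4ac = 15^2 - 4(5)(7) = 225 - 140 = 85
Since discriminant = 85 > 0, there are two real roots.
x = (-15 ± sqrt(85)) / 10
Numerically: x ≈ -0.5780 or x ≈ -2.4220

x = (-15 + sqrt(85)) / 10 or x = (-15 - sqrt(85)) / 10


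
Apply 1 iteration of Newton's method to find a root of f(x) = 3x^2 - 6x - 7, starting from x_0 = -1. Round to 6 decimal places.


Newton's method: x_(n+1) = x_n - f(x_n)/f'(x_n)
f(x) = 3x^2 - 6x - 7
f'(x) = 6x - 6

Iteration 1:
  f(-1.000000) = 2.000000
  f'(-1.000000) = -12.000000
  x_1 = -1.000000 - (2.000000)/(-12.000000) = -0.833333

x_1 = -0.833333


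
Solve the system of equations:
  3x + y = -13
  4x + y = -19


Using Cramer's rule:
Determinant D = (3)(1) - (4)(1) = 3 - 4 = -1
Dx = (-13)(1) - (-19)(1) = -13 + 19 = 6
Dy = (3)(-19) - (4)(-13) = -57 + 52 = -5
x = Dx/D = 6/-1 = -6
y = Dy/D = -5/-1 = 5

x = -6, y = 5


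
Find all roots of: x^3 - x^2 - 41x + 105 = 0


Let p(x) = x^3 - x^2 - 41x + 105. By the rational root theorem (leading coefficient 1), any rational root is an integer divisor of 105: try ±1, ±2, ... in turn.
Test x = 1: value = 64 ≠ 0.
Test x = -1: value = 144 ≠ 0.
Test x = 3: value = 0 ✓, so (x - 3) is a factor.
Synthetic division by (x - 3): bring down 1; 1(3) - 1 = 2; 2(3) - 41 = -35; (-35)(3) + 105 = 0 → quotient x^2 + 2x - 35, remainder 0.
Solve the quadratic x^2 + 2x - 35 = 0: discriminant = 2^2 - 4(1)(-35) = 4 + 140 = 144.
sqrt(144) = 12, so x = (-2 ± 12)/2: x = 5 or x = -7.
Collecting all roots found:

x = -7, x = 3, x = 5


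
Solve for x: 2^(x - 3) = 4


Express both sides with the same base.
4 = 2^2
Since the bases match, equate exponents: x - 3 = 2
So x = 2 - (-3) = 5

x = 5


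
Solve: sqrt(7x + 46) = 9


Square both sides: 7x + 46 = 9^2 = 81
7x = 81 - 46 = 35
x = 5
Check: sqrt(7*5 + 46) = sqrt(81) = 9 ✓

x = 5


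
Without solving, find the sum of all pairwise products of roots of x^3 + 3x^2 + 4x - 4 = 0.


By Vieta's formulas for x^3 + bx^2 + cx + d = 0:
  r1 + r2 + r3 = -b/a = -3
  r1*r2 + r1*r3 + r2*r3 = c/a = 4
  r1*r2*r3 = -d/a = 4


Sum of pairwise products = 4


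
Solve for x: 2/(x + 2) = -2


Multiply both sides by (x + 2): 2 = -2(x + 2)
Distribute: 2 = -2x - 4
-2x = 2 + 4 = 6
x = -3

x = -3


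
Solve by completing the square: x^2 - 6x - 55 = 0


Start: x^2 - 6x - 55 = 0
Move constant: x^2 - 6x = 55
Half of -6 is -3, squared is 9
Add 9 to both sides: x^2 - 6x + 9 = 64
(x - 3)^2 = 64
x - 3 = ±8
x = 3 + 8 = 11 or x = 3 - 8 = -5

x = -5, x = 11


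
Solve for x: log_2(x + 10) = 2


Convert to exponential form: x + 10 = 2^2 = 4
x = 4 - 10 = -6
Check: log_2(-6 + 10) = log_2(4) = log_2(4) = 2 ✓

x = -6


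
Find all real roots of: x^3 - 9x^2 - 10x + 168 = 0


Let p(x) = x^3 - 9x^2 - 10x + 168. By the rational root theorem (leading coefficient 1), any rational root is an integer divisor of 168: try ±1, ±2, ... in turn.
Test x = 1: value = 150 ≠ 0.
Test x = -1: value = 168 ≠ 0.
Test x = 2: value = 120 ≠ 0.
Test x = -2: value = 144 ≠ 0.
Test x = 3: value = 84 ≠ 0.
Test x = -3: value = 90 ≠ 0.
Test x = 4: value = 48 ≠ 0.
Test x = -4: value = 0 ✓, so (x + 4) is a factor.
Synthetic division by (x + 4): bring down 1; 1(-4) - 9 = -13; (-13)(-4) - 10 = 42; 42(-4) + 168 = 0 → quotient x^2 - 13x + 42, remainder 0.
Solve the quadratic x^2 - 13x + 42 = 0: discriminant = (-13)^2 - 4(1)(42) = 169 - 168 = 1.
sqrt(1) = 1, so x = (13 ± 1)/2: x = 7 or x = 6.

x = -4, x = 6, x = 7


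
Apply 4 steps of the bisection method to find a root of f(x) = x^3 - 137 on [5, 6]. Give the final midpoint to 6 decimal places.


f(x) = x^3 - 137
f(5) = -12 < 0
f(6) = 79 > 0

Step 1: midpoint = (5.000000 + 6.000000)/2 = 5.500000
  f(5.500000) = 29.375000
  f(mid) > 0, so root is in [5.000000, 5.500000]

Step 2: midpoint = (5.000000 + 5.500000)/2 = 5.250000
  f(5.250000) = 7.703125
  f(mid) > 0, so root is in [5.000000, 5.250000]

Step 3: midpoint = (5.000000 + 5.250000)/2 = 5.125000
  f(5.125000) = -2.388672
  f(mid) < 0, so root is in [5.125000, 5.250000]

Step 4: midpoint = (5.125000 + 5.250000)/2 = 5.187500
  f(5.187500) = 2.596436
  f(mid) > 0, so root is in [5.125000, 5.187500]

midpoint = 5.187500


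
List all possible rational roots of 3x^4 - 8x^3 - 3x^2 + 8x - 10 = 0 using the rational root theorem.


Rational root theorem: possible roots are ±p/q where:
  p divides the constant term (-10): p ∈ {1, 2, 5, 10}
  q divides the leading coefficient (3): q ∈ {1, 3}

All possible rational roots: -10, -5, -10/3, -2, -5/3, -1, -2/3, -1/3, 1/3, 2/3, 1, 5/3, 2, 10/3, 5, 10

-10, -5, -10/3, -2, -5/3, -1, -2/3, -1/3, 1/3, 2/3, 1, 5/3, 2, 10/3, 5, 10


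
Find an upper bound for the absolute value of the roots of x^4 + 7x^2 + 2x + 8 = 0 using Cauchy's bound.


Cauchy's bound: all roots r satisfy |r| <= 1 + max(|a_i/a_n|) for i = 0,...,n-1
where a_n is the leading coefficient.

Coefficients: [1, 0, 7, 2, 8]
Leading coefficient a_n = 1
Ratios |a_i/a_n|: 0, 7, 2, 8
Maximum ratio: 8
Cauchy's bound: |r| <= 1 + 8 = 9

Upper bound = 9


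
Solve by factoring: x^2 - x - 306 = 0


We need two numbers that multiply to -306 and add to -1.
Those numbers are 17 and -18 (since 17 * (-18) = -306 and 17 + (-18) = -1).
So x^2 - x - 306 = (x + 17)(x - 18) = 0
Setting each factor to zero: x = -17 or x = 18

x = -17, x = 18


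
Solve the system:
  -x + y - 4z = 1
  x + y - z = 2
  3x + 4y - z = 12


Using Cramer's rule. Expand each determinant along the first row.
D  = (-1)*[1*(-1) - (-1)*4] - 1*[1*(-1) - (-1)*3] + (-4)*[1*4 - 1*3]
  = (-1)*(3) - 1*(2) + (-4)*(1) = -9
Dx = 1*[1*(-1) - (-1)*4] - 1*[2*(-1) - (-1)*12] + (-4)*[2*4 - 1*12]
  = 1*(3) - 1*(10) + (-4)*(-4) = 9
Dy = (-1)*[2*(-1) - (-1)*12] - 1*[1*(-1) - (-1)*3] + (-4)*[1*12 - 2*3]
  = (-1)*(10) - 1*(2) + (-4)*(6) = -36
Dz = (-1)*[1*12 - 2*4] - 1*[1*12 - 2*3] + 1*[1*4 - 1*3]
  = (-1)*(4) - 1*(6) + 1*(1) = -9
x = Dx/D = 9/-9 = -1, y = Dy/D = -36/-9 = 4, z = Dz/D = -9/-9 = 1
Check eq1: (-1)(-1) + (1)(4) + (-4)(1) = 1 = 1 ✓
Check eq2: (1)(-1) + (1)(4) + (-1)(1) = 2 = 2 ✓
Check eq3: (3)(-1) + (4)(4) + (-1)(1) = 12 = 12 ✓

x = -1, y = 4, z = 1


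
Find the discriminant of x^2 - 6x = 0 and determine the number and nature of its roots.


For ax^2 + bx + c = 0, discriminant D = b^2 - 4ac
Here a = 1, b = -6, c = 0
D = (-6)^2 - 4(1)(0) = 36 - 0 = 36

D = 36 > 0 and is a perfect square (sqrt = 6)
The equation has 2 distinct real rational roots.

Discriminant = 36, 2 distinct real rational roots


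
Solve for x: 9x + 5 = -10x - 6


Starting with: 9x + 5 = -10x - 6
Move all x terms to left: (9 + 10)x = -6 - 5
Simplify: 19x = -11
Divide both sides by 19: x = -11/19

x = -11/19


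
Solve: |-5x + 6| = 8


An absolute value equation |expr| = 8 gives two cases:
Case 1: -5x + 6 = 8
  -5x = 2, so x = -2/5
Case 2: -5x + 6 = -8
  -5x = -14, so x = 14/5

x = -2/5, x = 14/5


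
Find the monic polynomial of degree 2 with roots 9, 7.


A monic polynomial with roots 9, 7 is:
p(x) = (x - 9)(x - 7)
After multiplying by (x - 9): x - 9
After multiplying by (x - 7): x^2 - 16x + 63

x^2 - 16x + 63


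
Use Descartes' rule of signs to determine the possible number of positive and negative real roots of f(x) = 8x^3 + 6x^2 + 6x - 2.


Descartes' rule of signs:

For positive roots, count sign changes in f(x) = 8x^3 + 6x^2 + 6x - 2:
Signs of coefficients: +, +, +, -
Number of sign changes: 1
Possible positive real roots: 1

For negative roots, examine f(-x) = -8x^3 + 6x^2 - 6x - 2:
Signs of coefficients: -, +, -, -
Number of sign changes: 2
Possible negative real roots: 2, 0

Positive roots: 1; Negative roots: 2 or 0


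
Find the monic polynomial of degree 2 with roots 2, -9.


A monic polynomial with roots 2, -9 is:
p(x) = (x - 2)(x + 9)
After multiplying by (x - 2): x - 2
After multiplying by (x + 9): x^2 + 7x - 18

x^2 + 7x - 18


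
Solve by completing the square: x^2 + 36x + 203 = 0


Start: x^2 + 36x + 203 = 0
Move constant: x^2 + 36x = -203
Half of 36 is 18, squared is 324
Add 324 to both sides: x^2 + 36x + 324 = 121
(x + 18)^2 = 121
x + 18 = ±11
x = -18 + 11 = -7 or x = -18 - 11 = -29

x = -29, x = -7


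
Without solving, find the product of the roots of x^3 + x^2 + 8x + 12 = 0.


By Vieta's formulas for x^3 + bx^2 + cx + d = 0:
  r1 + r2 + r3 = -b/a = -1
  r1*r2 + r1*r3 + r2*r3 = c/a = 8
  r1*r2*r3 = -d/a = -12


Product = -12


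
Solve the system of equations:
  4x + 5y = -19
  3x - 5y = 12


Using Cramer's rule:
Determinant D = (4)(-5) - (3)(5) = -20 - 15 = -35
Dx = (-19)(-5) - (12)(5) = 95 - 60 = 35
Dy = (4)(12) - (3)(-19) = 48 + 57 = 105
x = Dx/D = 35/-35 = -1
y = Dy/D = 105/-35 = -3

x = -1, y = -3


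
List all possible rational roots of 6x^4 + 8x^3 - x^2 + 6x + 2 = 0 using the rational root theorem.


Rational root theorem: possible roots are ±p/q where:
  p divides the constant term (2): p ∈ {1, 2}
  q divides the leading coefficient (6): q ∈ {1, 2, 3, 6}

All possible rational roots: -2, -1, -2/3, -1/2, -1/3, -1/6, 1/6, 1/3, 1/2, 2/3, 1, 2

-2, -1, -2/3, -1/2, -1/3, -1/6, 1/6, 1/3, 1/2, 2/3, 1, 2


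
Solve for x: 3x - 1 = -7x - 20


Starting with: 3x - 1 = -7x - 20
Move all x terms to left: (3 + 7)x = -20 + 1
Simplify: 10x = -19
Divide both sides by 10: x = -19/10

x = -19/10


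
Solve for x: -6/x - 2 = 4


Subtract -2 from both sides: -6/x = 6
Multiply both sides by x: -6 = 6 * x
Divide by 6: x = -1

x = -1


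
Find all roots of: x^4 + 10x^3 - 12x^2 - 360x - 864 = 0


Let p(x) = x^4 + 10x^3 - 12x^2 - 360x - 864. By the rational root theorem (leading coefficient 1), any rational root is an integer divisor of 864: try ±1, ±2, ... in turn.
Test x = 1: value = -1225 ≠ 0.
Test x = -1: value = -525 ≠ 0.
Test x = 2: value = -1536 ≠ 0.
Test x = -2: value = -256 ≠ 0.
Test x = 3: value = -1701 ≠ 0.
Test x = -3: value = -81 ≠ 0.
Test x = 4: value = -1600 ≠ 0.
Test x = -4: value = 0 ✓, so (x + 4) is a factor.
Synthetic division by (x + 4): bring down 1; 1(-4) + 10 = 6; 6(-4) - 12 = -36; (-36)(-4) - 360 = -216; (-216)(-4) - 864 = 0 → quotient x^3 + 6x^2 - 36x - 216, remainder 0.
Continue with the quotient x^3 + 6x^2 - 36x - 216 (candidates must divide 216; re-test x = -4 first in case it repeats).
Test x = -4: value = -40 ≠ 0.
Test x = 6: value = 0 ✓, so (x - 6) is a factor.
Synthetic division by (x - 6): bring down 1; 1(6) + 6 = 12; 12(6) - 36 = 36; 36(6) - 216 = 0 → quotient x^2 + 12x + 36, remainder 0.
Solve the quadratic x^2 + 12x + 36 = 0: discriminant = 12^2 - 4(1)(36) = 144 - 144 = 0.
Discriminant = 0, so a double root: x = -12/2 = -6.
Collecting all roots found:

x = -6 (multiplicity 2), x = -4, x = 6


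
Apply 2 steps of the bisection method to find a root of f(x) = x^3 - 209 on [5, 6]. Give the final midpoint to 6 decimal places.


f(x) = x^3 - 209
f(5) = -84 < 0
f(6) = 7 > 0

Step 1: midpoint = (5.000000 + 6.000000)/2 = 5.500000
  f(5.500000) = -42.625000
  f(mid) < 0, so root is in [5.500000, 6.000000]

Step 2: midpoint = (5.500000 + 6.000000)/2 = 5.750000
  f(5.750000) = -18.890625
  f(mid) < 0, so root is in [5.750000, 6.000000]

midpoint = 5.750000


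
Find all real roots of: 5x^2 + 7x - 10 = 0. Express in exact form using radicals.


Using the quadratic formula: x = (-b ± sqrt(b^2 - 4ac)) / (2a)
Here a = 5, b = 7, c = -10
Discriminant = b^2 - 4ac = 7^2 - 4(5)(-10) = 49 + 200 = 249
Since discriminant = 249 > 0, there are two real roots.
x = (-7 ± sqrt(249)) / 10
Numerically: x ≈ 0.8780 or x ≈ -2.2780

x = (-7 + sqrt(249)) / 10 or x = (-7 - sqrt(249)) / 10


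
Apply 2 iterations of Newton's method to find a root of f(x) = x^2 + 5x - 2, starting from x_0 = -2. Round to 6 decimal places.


Newton's method: x_(n+1) = x_n - f(x_n)/f'(x_n)
f(x) = x^2 + 5x - 2
f'(x) = 2x + 5

Iteration 1:
  f(-2.000000) = -8.000000
  f'(-2.000000) = 1.000000
  x_1 = -2.000000 - (-8.000000)/(1.000000) = 6.000000

Iteration 2:
  f(6.000000) = 64.000000
  f'(6.000000) = 17.000000
  x_2 = 6.000000 - (64.000000)/(17.000000) = 2.235294

x_2 = 2.235294


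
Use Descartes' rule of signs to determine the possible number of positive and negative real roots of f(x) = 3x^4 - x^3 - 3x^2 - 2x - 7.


Descartes' rule of signs:

For positive roots, count sign changes in f(x) = 3x^4 - x^3 - 3x^2 - 2x - 7:
Signs of coefficients: +, -, -, -, -
Number of sign changes: 1
Possible positive real roots: 1

For negative roots, examine f(-x) = 3x^4 + x^3 - 3x^2 + 2x - 7:
Signs of coefficients: +, +, -, +, -
Number of sign changes: 3
Possible negative real roots: 3, 1

Positive roots: 1; Negative roots: 3 or 1


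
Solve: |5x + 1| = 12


An absolute value equation |expr| = 12 gives two cases:
Case 1: 5x + 1 = 12
  5x = 11, so x = 11/5
Case 2: 5x + 1 = -12
  5x = -13, so x = -13/5

x = -13/5, x = 11/5


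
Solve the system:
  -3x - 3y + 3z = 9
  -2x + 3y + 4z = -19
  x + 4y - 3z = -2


Using Cramer's rule. Expand each determinant along the first row.
D  = (-3)*[3*(-3) - 4*4] - (-3)*[(-2)*(-3) - 4*1] + 3*[(-2)*4 - 3*1]
  = (-3)*(-25) - (-3)*(2) + 3*(-11) = 48
Dx = 9*[3*(-3) - 4*4] - (-3)*[(-19)*(-3) - 4*(-2)] + 3*[(-19)*4 - 3*(-2)]
  = 9*(-25) - (-3)*(65) + 3*(-70) = -240
Dy = (-3)*[(-19)*(-3) - 4*(-2)] - 9*[(-2)*(-3) - 4*1] + 3*[(-2)*(-2) - (-19)*1]
  = (-3)*(65) - 9*(2) + 3*(23) = -144
Dz = (-3)*[3*(-2) - (-19)*4] - (-3)*[(-2)*(-2) - (-19)*1] + 9*[(-2)*4 - 3*1]
  = (-3)*(70) - (-3)*(23) + 9*(-11) = -240
x = Dx/D = -240/48 = -5, y = Dy/D = -144/48 = -3, z = Dz/D = -240/48 = -5
Check eq1: (-3)(-5) + (-3)(-3) + (3)(-5) = 9 = 9 ✓
Check eq2: (-2)(-5) + (3)(-3) + (4)(-5) = -19 = -19 ✓
Check eq3: (1)(-5) + (4)(-3) + (-3)(-5) = -2 = -2 ✓

x = -5, y = -3, z = -5


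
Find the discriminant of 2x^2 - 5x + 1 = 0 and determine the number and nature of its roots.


For ax^2 + bx + c = 0, discriminant D = b^2 - 4ac
Here a = 2, b = -5, c = 1
D = (-5)^2 - 4(2)(1) = 25 - 8 = 17

D = 17 > 0 but not a perfect square
The equation has 2 distinct real irrational roots.

Discriminant = 17, 2 distinct real irrational roots


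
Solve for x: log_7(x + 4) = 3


Convert to exponential form: x + 4 = 7^3 = 343
x = 343 - 4 = 339
Check: log_7(339 + 4) = log_7(343) = log_7(343) = 3 ✓

x = 339


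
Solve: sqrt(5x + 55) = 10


Square both sides: 5x + 55 = 10^2 = 100
5x = 100 - 55 = 45
x = 9
Check: sqrt(5*9 + 55) = sqrt(100) = 10 ✓

x = 9


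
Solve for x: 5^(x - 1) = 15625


Express both sides with the same base.
15625 = 5^6
Since the bases match, equate exponents: x - 1 = 6
So x = 6 - (-1) = 7

x = 7


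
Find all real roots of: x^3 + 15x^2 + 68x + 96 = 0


Let p(x) = x^3 + 15x^2 + 68x + 96. By the rational root theorem (leading coefficient 1), any rational root is an integer divisor of 96: try ±1, ±2, ... in turn.
Test x = 1: value = 180 ≠ 0.
Test x = -1: value = 42 ≠ 0.
Test x = 2: value = 300 ≠ 0.
Test x = -2: value = 12 ≠ 0.
Test x = 3: value = 462 ≠ 0.
Test x = -3: value = 0 ✓, so (x + 3) is a factor.
Synthetic division by (x + 3): bring down 1; 1(-3) + 15 = 12; 12(-3) + 68 = 32; 32(-3) + 96 = 0 → quotient x^2 + 12x + 32, remainder 0.
Solve the quadratic x^2 + 12x + 32 = 0: discriminant = 12^2 - 4(1)(32) = 144 - 128 = 16.
sqrt(16) = 4, so x = (-12 ± 4)/2: x = -4 or x = -8.

x = -8, x = -4, x = -3


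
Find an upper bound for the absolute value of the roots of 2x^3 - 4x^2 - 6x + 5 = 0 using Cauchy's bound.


Cauchy's bound: all roots r satisfy |r| <= 1 + max(|a_i/a_n|) for i = 0,...,n-1
where a_n is the leading coefficient.

Coefficients: [2, -4, -6, 5]
Leading coefficient a_n = 2
Ratios |a_i/a_n|: 2, 3, 5/2
Maximum ratio: 3
Cauchy's bound: |r| <= 1 + 3 = 4

Upper bound = 4


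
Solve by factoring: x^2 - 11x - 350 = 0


We need two numbers that multiply to -350 and add to -11.
Those numbers are -25 and 14 (since (-25) * 14 = -350 and (-25) + 14 = -11).
So x^2 - 11x - 350 = (x - 25)(x + 14) = 0
Setting each factor to zero: x = 25 or x = -14

x = -14, x = 25


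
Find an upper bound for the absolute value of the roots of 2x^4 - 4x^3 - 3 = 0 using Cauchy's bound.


Cauchy's bound: all roots r satisfy |r| <= 1 + max(|a_i/a_n|) for i = 0,...,n-1
where a_n is the leading coefficient.

Coefficients: [2, -4, 0, 0, -3]
Leading coefficient a_n = 2
Ratios |a_i/a_n|: 2, 0, 0, 3/2
Maximum ratio: 2
Cauchy's bound: |r| <= 1 + 2 = 3

Upper bound = 3


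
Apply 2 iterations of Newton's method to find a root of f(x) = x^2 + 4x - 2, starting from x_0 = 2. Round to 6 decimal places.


Newton's method: x_(n+1) = x_n - f(x_n)/f'(x_n)
f(x) = x^2 + 4x - 2
f'(x) = 2x + 4

Iteration 1:
  f(2.000000) = 10.000000
  f'(2.000000) = 8.000000
  x_1 = 2.000000 - (10.000000)/(8.000000) = 0.750000

Iteration 2:
  f(0.750000) = 1.562500
  f'(0.750000) = 5.500000
  x_2 = 0.750000 - (1.562500)/(5.500000) = 0.465909

x_2 = 0.465909


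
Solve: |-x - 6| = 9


An absolute value equation |expr| = 9 gives two cases:
Case 1: -x - 6 = 9
  -x = 15, so x = -15
Case 2: -x - 6 = -9
  -x = -3, so x = 3

x = -15, x = 3


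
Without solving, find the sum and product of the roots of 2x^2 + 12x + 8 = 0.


By Vieta's formulas for ax^2 + bx + c = 0:
  Sum of roots = -b/a
  Product of roots = c/a

Here a = 2, b = 12, c = 8
Sum = -(12)/2 = -6
Product = 8/2 = 4

Sum = -6, Product = 4


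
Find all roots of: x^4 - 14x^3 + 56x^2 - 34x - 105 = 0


Let p(x) = x^4 - 14x^3 + 56x^2 - 34x - 105. By the rational root theorem (leading coefficient 1), any rational root is an integer divisor of 105: try ±1, ±2, ... in turn.
Test x = 1: value = -96 ≠ 0.
Test x = -1: value = 0 ✓, so (x + 1) is a factor.
Synthetic division by (x + 1): bring down 1; 1(-1) - 14 = -15; (-15)(-1) + 56 = 71; 71(-1) - 34 = -105; (-105)(-1) - 105 = 0 → quotient x^3 - 15x^2 + 71x - 105, remainder 0.
Continue with the quotient x^3 - 15x^2 + 71x - 105 (candidates must divide 105; re-test x = -1 first in case it repeats).
Test x = -1: value = -192 ≠ 0.
Test x = 3: value = 0 ✓, so (x - 3) is a factor.
Synthetic division by (x - 3): bring down 1; 1(3) - 15 = -12; (-12)(3) + 71 = 35; 35(3) - 105 = 0 → quotient x^2 - 12x + 35, remainder 0.
Solve the quadratic x^2 - 12x + 35 = 0: discriminant = (-12)^2 - 4(1)(35) = 144 - 140 = 4.
sqrt(4) = 2, so x = (12 ± 2)/2: x = 7 or x = 5.
Collecting all roots found:

x = -1, x = 3, x = 5, x = 7


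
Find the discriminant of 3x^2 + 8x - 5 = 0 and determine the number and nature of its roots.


For ax^2 + bx + c = 0, discriminant D = b^2 - 4ac
Here a = 3, b = 8, c = -5
D = (8)^2 - 4(3)(-5) = 64 + 60 = 124

D = 124 > 0 but not a perfect square
The equation has 2 distinct real irrational roots.

Discriminant = 124, 2 distinct real irrational roots


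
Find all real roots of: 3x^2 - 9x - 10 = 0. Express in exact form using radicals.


Using the quadratic formula: x = (-b ± sqrt(b^2 - 4ac)) / (2a)
Here a = 3, b = -9, c = -10
Discriminant = b^2 - 4ac = (-9)^2 - 4(3)(-10) = 81 + 120 = 201
Since discriminant = 201 > 0, there are two real roots.
x = (9 ± sqrt(201)) / 6
Numerically: x ≈ 3.8629 or x ≈ -0.8629

x = (9 + sqrt(201)) / 6 or x = (9 - sqrt(201)) / 6


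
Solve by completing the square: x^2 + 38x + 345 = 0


Start: x^2 + 38x + 345 = 0
Move constant: x^2 + 38x = -345
Half of 38 is 19, squared is 361
Add 361 to both sides: x^2 + 38x + 361 = 16
(x + 19)^2 = 16
x + 19 = ±4
x = -19 + 4 = -15 or x = -19 - 4 = -23

x = -23, x = -15


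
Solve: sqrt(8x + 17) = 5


Square both sides: 8x + 17 = 5^2 = 25
8x = 25 - 17 = 8
x = 1
Check: sqrt(8*1 + 17) = sqrt(25) = 5 ✓

x = 1


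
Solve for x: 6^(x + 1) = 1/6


Express both sides with the same base.
1/6 = 6^(-1)
Since the bases match, equate exponents: x + 1 = -1
So x = -1 - (1) = -2

x = -2


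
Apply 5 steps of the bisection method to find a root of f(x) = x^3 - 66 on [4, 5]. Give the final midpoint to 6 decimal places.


f(x) = x^3 - 66
f(4) = -2 < 0
f(5) = 59 > 0

Step 1: midpoint = (4.000000 + 5.000000)/2 = 4.500000
  f(4.500000) = 25.125000
  f(mid) > 0, so root is in [4.000000, 4.500000]

Step 2: midpoint = (4.000000 + 4.500000)/2 = 4.250000
  f(4.250000) = 10.765625
  f(mid) > 0, so root is in [4.000000, 4.250000]

Step 3: midpoint = (4.000000 + 4.250000)/2 = 4.125000
  f(4.125000) = 4.189453
  f(mid) > 0, so root is in [4.000000, 4.125000]

Step 4: midpoint = (4.000000 + 4.125000)/2 = 4.062500
  f(4.062500) = 1.047119
  f(mid) > 0, so root is in [4.000000, 4.062500]

Step 5: midpoint = (4.000000 + 4.062500)/2 = 4.031250
  f(4.031250) = -0.488251
  f(mid) < 0, so root is in [4.031250, 4.062500]

midpoint = 4.031250


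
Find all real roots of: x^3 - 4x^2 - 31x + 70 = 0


Let p(x) = x^3 - 4x^2 - 31x + 70. By the rational root theorem (leading coefficient 1), any rational root is an integer divisor of 70: try ±1, ±2, ... in turn.
Test x = 1: value = 36 ≠ 0.
Test x = -1: value = 96 ≠ 0.
Test x = 2: value = 0 ✓, so (x - 2) is a factor.
Synthetic division by (x - 2): bring down 1; 1(2) - 4 = -2; (-2)(2) - 31 = -35; (-35)(2) + 70 = 0 → quotient x^2 - 2x - 35, remainder 0.
Solve the quadratic x^2 - 2x - 35 = 0: discriminant = (-2)^2 - 4(1)(-35) = 4 + 140 = 144.
sqrt(144) = 12, so x = (2 ± 12)/2: x = 7 or x = -5.

x = -5, x = 2, x = 7


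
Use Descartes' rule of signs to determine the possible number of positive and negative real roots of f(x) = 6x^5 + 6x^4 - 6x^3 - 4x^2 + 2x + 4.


Descartes' rule of signs:

For positive roots, count sign changes in f(x) = 6x^5 + 6x^4 - 6x^3 - 4x^2 + 2x + 4:
Signs of coefficients: +, +, -, -, +, +
Number of sign changes: 2
Possible positive real roots: 2, 0

For negative roots, examine f(-x) = -6x^5 + 6x^4 + 6x^3 - 4x^2 - 2x + 4:
Signs of coefficients: -, +, +, -, -, +
Number of sign changes: 3
Possible negative real roots: 3, 1

Positive roots: 2 or 0; Negative roots: 3 or 1


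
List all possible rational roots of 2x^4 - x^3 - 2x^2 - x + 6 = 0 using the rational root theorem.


Rational root theorem: possible roots are ±p/q where:
  p divides the constant term (6): p ∈ {1, 2, 3, 6}
  q divides the leading coefficient (2): q ∈ {1, 2}

All possible rational roots: -6, -3, -2, -3/2, -1, -1/2, 1/2, 1, 3/2, 2, 3, 6

-6, -3, -2, -3/2, -1, -1/2, 1/2, 1, 3/2, 2, 3, 6


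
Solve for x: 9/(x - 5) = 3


Multiply both sides by (x - 5): 9 = 3(x - 5)
Distribute: 9 = 3x - 15
3x = 9 + 15 = 24
x = 8

x = 8


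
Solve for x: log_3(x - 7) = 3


Convert to exponential form: x - 7 = 3^3 = 27
x = 27 + 7 = 34
Check: log_3(34 - 7) = log_3(27) = log_3(27) = 3 ✓

x = 34


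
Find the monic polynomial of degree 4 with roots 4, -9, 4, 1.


A monic polynomial with roots 4, -9, 4, 1 is:
p(x) = (x - 4)(x + 9)(x - 4)(x - 1)
After multiplying by (x - 4): x - 4
After multiplying by (x + 9): x^2 + 5x - 36
After multiplying by (x - 4): x^3 + x^2 - 56x + 144
After multiplying by (x - 1): x^4 - 57x^2 + 200x - 144

x^4 - 57x^2 + 200x - 144


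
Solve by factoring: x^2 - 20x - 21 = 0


We need two numbers that multiply to -21 and add to -20.
Those numbers are 1 and -21 (since 1 * (-21) = -21 and 1 + (-21) = -20).
So x^2 - 20x - 21 = (x + 1)(x - 21) = 0
Setting each factor to zero: x = -1 or x = 21

x = -1, x = 21


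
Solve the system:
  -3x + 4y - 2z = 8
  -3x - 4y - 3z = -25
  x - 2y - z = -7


Using Cramer's rule. Expand each determinant along the first row.
D  = (-3)*[(-4)*(-1) - (-3)*(-2)] - 4*[(-3)*(-1) - (-3)*1] + (-2)*[(-3)*(-2) - (-4)*1]
  = (-3)*(-2) - 4*(6) + (-2)*(10) = -38
Dx = 8*[(-4)*(-1) - (-3)*(-2)] - 4*[(-25)*(-1) - (-3)*(-7)] + (-2)*[(-25)*(-2) - (-4)*(-7)]
  = 8*(-2) - 4*(4) + (-2)*(22) = -76
Dy = (-3)*[(-25)*(-1) - (-3)*(-7)] - 8*[(-3)*(-1) - (-3)*1] + (-2)*[(-3)*(-7) - (-25)*1]
  = (-3)*(4) - 8*(6) + (-2)*(46) = -152
Dz = (-3)*[(-4)*(-7) - (-25)*(-2)] - 4*[(-3)*(-7) - (-25)*1] + 8*[(-3)*(-2) - (-4)*1]
  = (-3)*(-22) - 4*(46) + 8*(10) = -38
x = Dx/D = -76/-38 = 2, y = Dy/D = -152/-38 = 4, z = Dz/D = -38/-38 = 1
Check eq1: (-3)(2) + (4)(4) + (-2)(1) = 8 = 8 ✓
Check eq2: (-3)(2) + (-4)(4) + (-3)(1) = -25 = -25 ✓
Check eq3: (1)(2) + (-2)(4) + (-1)(1) = -7 = -7 ✓

x = 2, y = 4, z = 1


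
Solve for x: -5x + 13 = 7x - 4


Starting with: -5x + 13 = 7x - 4
Move all x terms to left: (-5 - 7)x = -4 - 13
Simplify: -12x = -17
Divide both sides by -12: x = 17/12

x = 17/12


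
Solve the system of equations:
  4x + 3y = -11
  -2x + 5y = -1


Using Cramer's rule:
Determinant D = (4)(5) - (-2)(3) = 20 + 6 = 26
Dx = (-11)(5) - (-1)(3) = -55 + 3 = -52
Dy = (4)(-1) - (-2)(-11) = -4 - 22 = -26
x = Dx/D = -52/26 = -2
y = Dy/D = -26/26 = -1

x = -2, y = -1


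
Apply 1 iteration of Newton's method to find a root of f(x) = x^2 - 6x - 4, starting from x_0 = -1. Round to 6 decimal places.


Newton's method: x_(n+1) = x_n - f(x_n)/f'(x_n)
f(x) = x^2 - 6x - 4
f'(x) = 2x - 6

Iteration 1:
  f(-1.000000) = 3.000000
  f'(-1.000000) = -8.000000
  x_1 = -1.000000 - (3.000000)/(-8.000000) = -0.625000

x_1 = -0.625000


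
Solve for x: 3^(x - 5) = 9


Express both sides with the same base.
9 = 3^2
Since the bases match, equate exponents: x - 5 = 2
So x = 2 - (-5) = 7

x = 7


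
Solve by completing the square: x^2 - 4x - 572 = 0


Start: x^2 - 4x - 572 = 0
Move constant: x^2 - 4x = 572
Half of -4 is -2, squared is 4
Add 4 to both sides: x^2 - 4x + 4 = 576
(x - 2)^2 = 576
x - 2 = ±24
x = 2 + 24 = 26 or x = 2 - 24 = -22

x = -22, x = 26


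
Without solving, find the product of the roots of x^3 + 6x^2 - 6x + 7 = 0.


By Vieta's formulas for x^3 + bx^2 + cx + d = 0:
  r1 + r2 + r3 = -b/a = -6
  r1*r2 + r1*r3 + r2*r3 = c/a = -6
  r1*r2*r3 = -d/a = -7


Product = -7


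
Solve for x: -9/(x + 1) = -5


Multiply both sides by (x + 1): -9 = -5(x + 1)
Distribute: -9 = -5x - 5
-5x = -9 + 5 = -4
x = 4/5

x = 4/5


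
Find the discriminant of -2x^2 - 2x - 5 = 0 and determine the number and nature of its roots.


For ax^2 + bx + c = 0, discriminant D = b^2 - 4ac
Here a = -2, b = -2, c = -5
D = (-2)^2 - 4(-2)(-5) = 4 - 40 = -36

D = -36 < 0
The equation has no real roots (2 complex conjugate roots).

Discriminant = -36, no real roots (2 complex conjugate roots)


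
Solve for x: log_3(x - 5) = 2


Convert to exponential form: x - 5 = 3^2 = 9
x = 9 + 5 = 14
Check: log_3(14 - 5) = log_3(9) = log_3(9) = 2 ✓

x = 14


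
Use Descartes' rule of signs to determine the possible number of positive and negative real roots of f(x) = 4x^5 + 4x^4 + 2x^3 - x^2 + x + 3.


Descartes' rule of signs:

For positive roots, count sign changes in f(x) = 4x^5 + 4x^4 + 2x^3 - x^2 + x + 3:
Signs of coefficients: +, +, +, -, +, +
Number of sign changes: 2
Possible positive real roots: 2, 0

For negative roots, examine f(-x) = -4x^5 + 4x^4 - 2x^3 - x^2 - x + 3:
Signs of coefficients: -, +, -, -, -, +
Number of sign changes: 3
Possible negative real roots: 3, 1

Positive roots: 2 or 0; Negative roots: 3 or 1


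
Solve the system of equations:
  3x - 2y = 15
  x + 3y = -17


Using Cramer's rule:
Determinant D = (3)(3) - (1)(-2) = 9 + 2 = 11
Dx = (15)(3) - (-17)(-2) = 45 - 34 = 11
Dy = (3)(-17) - (1)(15) = -51 - 15 = -66
x = Dx/D = 11/11 = 1
y = Dy/D = -66/11 = -6

x = 1, y = -6


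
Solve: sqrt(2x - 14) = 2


Square both sides: 2x - 14 = 2^2 = 4
2x = 4 + 14 = 18
x = 9
Check: sqrt(2*9 - 14) = sqrt(4) = 2 ✓

x = 9


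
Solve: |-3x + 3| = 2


An absolute value equation |expr| = 2 gives two cases:
Case 1: -3x + 3 = 2
  -3x = -1, so x = 1/3
Case 2: -3x + 3 = -2
  -3x = -5, so x = 5/3

x = 1/3, x = 5/3


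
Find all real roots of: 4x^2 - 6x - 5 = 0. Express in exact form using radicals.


Using the quadratic formula: x = (-b ± sqrt(b^2 - 4ac)) / (2a)
Here a = 4, b = -6, c = -5
Discriminant = b^2 - 4ac = (-6)^2 - 4(4)(-5) = 36 + 80 = 116
Since discriminant = 116 > 0, there are two real roots.
x = (6 ± 2*sqrt(29)) / 8
Simplifying: x = (3 ± sqrt(29)) / 4
Numerically: x ≈ 2.0963 or x ≈ -0.5963

x = (3 + sqrt(29)) / 4 or x = (3 - sqrt(29)) / 4


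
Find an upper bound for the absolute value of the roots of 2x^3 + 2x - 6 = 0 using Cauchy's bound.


Cauchy's bound: all roots r satisfy |r| <= 1 + max(|a_i/a_n|) for i = 0,...,n-1
where a_n is the leading coefficient.

Coefficients: [2, 0, 2, -6]
Leading coefficient a_n = 2
Ratios |a_i/a_n|: 0, 1, 3
Maximum ratio: 3
Cauchy's bound: |r| <= 1 + 3 = 4

Upper bound = 4


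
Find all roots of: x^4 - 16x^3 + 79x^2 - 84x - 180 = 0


Let p(x) = x^4 - 16x^3 + 79x^2 - 84x - 180. By the rational root theorem (leading coefficient 1), any rational root is an integer divisor of 180: try ±1, ±2, ... in turn.
Test x = 1: value = -200 ≠ 0.
Test x = -1: value = 0 ✓, so (x + 1) is a factor.
Synthetic division by (x + 1): bring down 1; 1(-1) - 16 = -17; (-17)(-1) + 79 = 96; 96(-1) - 84 = -180; (-180)(-1) - 180 = 0 → quotient x^3 - 17x^2 + 96x - 180, remainder 0.
Continue with the quotient x^3 - 17x^2 + 96x - 180 (candidates must divide 180; re-test x = -1 first in case it repeats).
Test x = -1: value = -294 ≠ 0.
Test x = 2: value = -48 ≠ 0.
Test x = -2: value = -448 ≠ 0.
Test x = 3: value = -18 ≠ 0.
Test x = -3: value = -648 ≠ 0.
Test x = 4: value = -4 ≠ 0.
Test x = -4: value = -900 ≠ 0.
Test x = 5: value = 0 ✓, so (x - 5) is a factor.
Synthetic division by (x - 5): bring down 1; 1(5) - 17 = -12; (-12)(5) + 96 = 36; 36(5) - 180 = 0 → quotient x^2 - 12x + 36, remainder 0.
Solve the quadratic x^2 - 12x + 36 = 0: discriminant = (-12)^2 - 4(1)(36) = 144 - 144 = 0.
Discriminant = 0, so a double root: x = 12/2 = 6.
Collecting all roots found:

x = -1, x = 5, x = 6 (multiplicity 2)


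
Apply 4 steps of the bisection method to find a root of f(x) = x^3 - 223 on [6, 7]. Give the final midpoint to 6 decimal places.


f(x) = x^3 - 223
f(6) = -7 < 0
f(7) = 120 > 0

Step 1: midpoint = (6.000000 + 7.000000)/2 = 6.500000
  f(6.500000) = 51.625000
  f(mid) > 0, so root is in [6.000000, 6.500000]

Step 2: midpoint = (6.000000 + 6.500000)/2 = 6.250000
  f(6.250000) = 21.140625
  f(mid) > 0, so root is in [6.000000, 6.250000]

Step 3: midpoint = (6.000000 + 6.250000)/2 = 6.125000
  f(6.125000) = 6.783203
  f(mid) > 0, so root is in [6.000000, 6.125000]

Step 4: midpoint = (6.000000 + 6.125000)/2 = 6.062500
  f(6.062500) = -0.179443
  f(mid) < 0, so root is in [6.062500, 6.125000]

midpoint = 6.062500


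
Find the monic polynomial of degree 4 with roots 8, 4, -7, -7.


A monic polynomial with roots 8, 4, -7, -7 is:
p(x) = (x - 8)(x - 4)(x + 7)(x + 7)
After multiplying by (x - 8): x - 8
After multiplying by (x - 4): x^2 - 12x + 32
After multiplying by (x + 7): x^3 - 5x^2 - 52x + 224
After multiplying by (x + 7): x^4 + 2x^3 - 87x^2 - 140x + 1568

x^4 + 2x^3 - 87x^2 - 140x + 1568


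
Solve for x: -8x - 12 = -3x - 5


Starting with: -8x - 12 = -3x - 5
Move all x terms to left: (-8 + 3)x = -5 + 12
Simplify: -5x = 7
Divide both sides by -5: x = -7/5

x = -7/5


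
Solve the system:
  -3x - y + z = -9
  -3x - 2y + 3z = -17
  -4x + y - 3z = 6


Using Cramer's rule. Expand each determinant along the first row.
D  = (-3)*[(-2)*(-3) - 3*1] - (-1)*[(-3)*(-3) - 3*(-4)] + 1*[(-3)*1 - (-2)*(-4)]
  = (-3)*(3) - (-1)*(21) + 1*(-11) = 1
Dx = (-9)*[(-2)*(-3) - 3*1] - (-1)*[(-17)*(-3) - 3*6] + 1*[(-17)*1 - (-2)*6]
  = (-9)*(3) - (-1)*(33) + 1*(-5) = 1
Dy = (-3)*[(-17)*(-3) - 3*6] - (-9)*[(-3)*(-3) - 3*(-4)] + 1*[(-3)*6 - (-17)*(-4)]
  = (-3)*(33) - (-9)*(21) + 1*(-86) = 4
Dz = (-3)*[(-2)*6 - (-17)*1] - (-1)*[(-3)*6 - (-17)*(-4)] + (-9)*[(-3)*1 - (-2)*(-4)]
  = (-3)*(5) - (-1)*(-86) + (-9)*(-11) = -2
x = Dx/D = 1/1 = 1, y = Dy/D = 4/1 = 4, z = Dz/D = -2/1 = -2
Check eq1: (-3)(1) + (-1)(4) + (1)(-2) = -9 = -9 ✓
Check eq2: (-3)(1) + (-2)(4) + (3)(-2) = -17 = -17 ✓
Check eq3: (-4)(1) + (1)(4) + (-3)(-2) = 6 = 6 ✓

x = 1, y = 4, z = -2


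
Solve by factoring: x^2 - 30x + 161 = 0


We need two numbers that multiply to 161 and add to -30.
Those numbers are -23 and -7 (since (-23) * (-7) = 161 and (-23) + (-7) = -30).
So x^2 - 30x + 161 = (x - 23)(x - 7) = 0
Setting each factor to zero: x = 23 or x = 7

x = 7, x = 23


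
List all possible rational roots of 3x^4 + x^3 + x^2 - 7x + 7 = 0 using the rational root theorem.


Rational root theorem: possible roots are ±p/q where:
  p divides the constant term (7): p ∈ {1, 7}
  q divides the leading coefficient (3): q ∈ {1, 3}

All possible rational roots: -7, -7/3, -1, -1/3, 1/3, 1, 7/3, 7

-7, -7/3, -1, -1/3, 1/3, 1, 7/3, 7


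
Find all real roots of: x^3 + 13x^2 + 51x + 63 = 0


Let p(x) = x^3 + 13x^2 + 51x + 63. By the rational root theorem (leading coefficient 1), any rational root is an integer divisor of 63: try ±1, ±2, ... in turn.
Test x = 1: value = 128 ≠ 0.
Test x = -1: value = 24 ≠ 0.
Test x = 3: value = 360 ≠ 0.
Test x = -3: value = 0 ✓, so (x + 3) is a factor.
Synthetic division by (x + 3): bring down 1; 1(-3) + 13 = 10; 10(-3) + 51 = 21; 21(-3) + 63 = 0 → quotient x^2 + 10x + 21, remainder 0.
Solve the quadratic x^2 + 10x + 21 = 0: discriminant = 10^2 - 4(1)(21) = 100 - 84 = 16.
sqrt(16) = 4, so x = (-10 ± 4)/2: x = -3 or x = -7.

x = -7, x = -3 (multiplicity 2)


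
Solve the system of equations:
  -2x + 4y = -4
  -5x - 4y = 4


Using Cramer's rule:
Determinant D = (-2)(-4) - (-5)(4) = 8 + 20 = 28
Dx = (-4)(-4) - (4)(4) = 16 - 16 = 0
Dy = (-2)(4) - (-5)(-4) = -8 - 20 = -28
x = Dx/D = 0/28 = 0
y = Dy/D = -28/28 = -1

x = 0, y = -1


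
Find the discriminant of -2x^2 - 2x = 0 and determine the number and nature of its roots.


For ax^2 + bx + c = 0, discriminant D = b^2 - 4ac
Here a = -2, b = -2, c = 0
D = (-2)^2 - 4(-2)(0) = 4 - 0 = 4

D = 4 > 0 and is a perfect square (sqrt = 2)
The equation has 2 distinct real rational roots.

Discriminant = 4, 2 distinct real rational roots


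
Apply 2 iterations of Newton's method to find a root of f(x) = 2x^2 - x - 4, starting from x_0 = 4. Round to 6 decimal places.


Newton's method: x_(n+1) = x_n - f(x_n)/f'(x_n)
f(x) = 2x^2 - x - 4
f'(x) = 4x - 1

Iteration 1:
  f(4.000000) = 24.000000
  f'(4.000000) = 15.000000
  x_1 = 4.000000 - (24.000000)/(15.000000) = 2.400000

Iteration 2:
  f(2.400000) = 5.120000
  f'(2.400000) = 8.600000
  x_2 = 2.400000 - (5.120000)/(8.600000) = 1.804651

x_2 = 1.804651


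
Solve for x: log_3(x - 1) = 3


Convert to exponential form: x - 1 = 3^3 = 27
x = 27 + 1 = 28
Check: log_3(28 - 1) = log_3(27) = log_3(27) = 3 ✓

x = 28


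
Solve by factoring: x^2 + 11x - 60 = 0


We need two numbers that multiply to -60 and add to 11.
Those numbers are -4 and 15 (since (-4) * 15 = -60 and (-4) + 15 = 11).
So x^2 + 11x - 60 = (x - 4)(x + 15) = 0
Setting each factor to zero: x = 4 or x = -15

x = -15, x = 4


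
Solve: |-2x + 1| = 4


An absolute value equation |expr| = 4 gives two cases:
Case 1: -2x + 1 = 4
  -2x = 3, so x = -3/2
Case 2: -2x + 1 = -4
  -2x = -5, so x = 5/2

x = -3/2, x = 5/2


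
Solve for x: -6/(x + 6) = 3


Multiply both sides by (x + 6): -6 = 3(x + 6)
Distribute: -6 = 3x + 18
3x = -6 - 18 = -24
x = -8

x = -8


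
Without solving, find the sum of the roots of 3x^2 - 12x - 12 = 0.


By Vieta's formulas for ax^2 + bx + c = 0:
  Sum of roots = -b/a
  Product of roots = c/a

Here a = 3, b = -12, c = -12
Sum = -(-12)/3 = 4
Product = -12/3 = -4

Sum = 4


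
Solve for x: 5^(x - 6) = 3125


Express both sides with the same base.
3125 = 5^5
Since the bases match, equate exponents: x - 6 = 5
So x = 5 - (-6) = 11

x = 11


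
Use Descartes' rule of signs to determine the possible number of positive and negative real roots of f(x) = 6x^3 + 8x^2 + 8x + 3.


Descartes' rule of signs:

For positive roots, count sign changes in f(x) = 6x^3 + 8x^2 + 8x + 3:
Signs of coefficients: +, +, +, +
Number of sign changes: 0
Possible positive real roots: 0

For negative roots, examine f(-x) = -6x^3 + 8x^2 - 8x + 3:
Signs of coefficients: -, +, -, +
Number of sign changes: 3
Possible negative real roots: 3, 1

Positive roots: 0; Negative roots: 3 or 1
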